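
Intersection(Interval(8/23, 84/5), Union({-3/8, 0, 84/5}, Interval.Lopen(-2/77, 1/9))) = {84/5}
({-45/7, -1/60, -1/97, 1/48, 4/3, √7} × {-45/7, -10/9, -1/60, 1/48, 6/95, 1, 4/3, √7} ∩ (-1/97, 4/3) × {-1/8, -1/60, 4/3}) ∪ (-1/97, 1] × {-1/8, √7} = ({1/48} × {-1/60, 4/3}) ∪ ((-1/97, 1] × {-1/8, √7})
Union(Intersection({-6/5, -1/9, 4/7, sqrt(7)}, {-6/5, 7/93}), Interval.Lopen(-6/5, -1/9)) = Interval(-6/5, -1/9)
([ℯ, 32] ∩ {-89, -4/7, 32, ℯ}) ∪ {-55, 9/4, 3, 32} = {-55, 9/4, 3, 32, ℯ}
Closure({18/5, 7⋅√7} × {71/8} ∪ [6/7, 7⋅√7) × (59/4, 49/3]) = ({18/5, 7⋅√7} × {71/8}) ∪ ({6/7, 7⋅√7} × [59/4, 49/3]) ∪ ([6/7, 7⋅√7] × {59/4, 49/3}) ∪ ([6/7, 7⋅√7) × (59/4, 49/3])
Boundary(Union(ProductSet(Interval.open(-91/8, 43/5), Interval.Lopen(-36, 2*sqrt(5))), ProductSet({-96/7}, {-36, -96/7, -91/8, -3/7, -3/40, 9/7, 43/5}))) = Union(ProductSet({-96/7}, {-36, -96/7, -91/8, -3/7, -3/40, 9/7, 43/5}), ProductSet({-91/8, 43/5}, Interval(-36, 2*sqrt(5))), ProductSet(Interval(-91/8, 43/5), {-36, 2*sqrt(5)}))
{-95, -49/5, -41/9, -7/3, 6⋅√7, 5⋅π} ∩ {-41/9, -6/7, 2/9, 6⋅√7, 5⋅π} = {-41/9, 6⋅√7, 5⋅π}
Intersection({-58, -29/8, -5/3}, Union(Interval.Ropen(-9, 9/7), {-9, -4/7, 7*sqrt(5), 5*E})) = {-29/8, -5/3}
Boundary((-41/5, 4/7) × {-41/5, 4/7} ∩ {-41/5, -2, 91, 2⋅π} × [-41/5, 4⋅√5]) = {-2} × {-41/5, 4/7}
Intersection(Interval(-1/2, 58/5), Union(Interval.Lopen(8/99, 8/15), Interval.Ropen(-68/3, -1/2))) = Interval.Lopen(8/99, 8/15)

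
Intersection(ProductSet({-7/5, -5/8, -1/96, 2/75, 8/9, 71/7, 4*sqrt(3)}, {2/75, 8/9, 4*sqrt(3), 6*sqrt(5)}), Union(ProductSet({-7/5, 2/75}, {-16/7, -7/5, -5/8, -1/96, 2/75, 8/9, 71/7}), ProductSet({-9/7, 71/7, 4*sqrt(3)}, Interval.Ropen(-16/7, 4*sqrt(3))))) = ProductSet({-7/5, 2/75, 71/7, 4*sqrt(3)}, {2/75, 8/9})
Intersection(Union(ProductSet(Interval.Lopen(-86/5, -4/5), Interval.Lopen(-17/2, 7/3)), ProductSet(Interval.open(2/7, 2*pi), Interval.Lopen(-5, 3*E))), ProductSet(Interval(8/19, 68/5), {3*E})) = ProductSet(Interval.Ropen(8/19, 2*pi), {3*E})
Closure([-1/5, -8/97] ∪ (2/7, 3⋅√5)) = [-1/5, -8/97] ∪ [2/7, 3⋅√5]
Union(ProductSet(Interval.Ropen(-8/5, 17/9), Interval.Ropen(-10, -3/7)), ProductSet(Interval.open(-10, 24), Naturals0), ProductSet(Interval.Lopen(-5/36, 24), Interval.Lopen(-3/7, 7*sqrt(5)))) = Union(ProductSet(Interval.open(-10, 24), Naturals0), ProductSet(Interval.Ropen(-8/5, 17/9), Interval.Ropen(-10, -3/7)), ProductSet(Interval.Lopen(-5/36, 24), Interval.Lopen(-3/7, 7*sqrt(5))))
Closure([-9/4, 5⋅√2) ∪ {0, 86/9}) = [-9/4, 5⋅√2] ∪ {86/9}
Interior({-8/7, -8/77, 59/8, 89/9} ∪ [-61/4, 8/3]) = (-61/4, 8/3)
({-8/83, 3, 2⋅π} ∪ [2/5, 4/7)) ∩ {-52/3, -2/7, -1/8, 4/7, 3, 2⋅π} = {3, 2⋅π}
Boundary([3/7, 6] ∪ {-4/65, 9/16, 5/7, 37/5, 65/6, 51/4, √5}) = {-4/65, 3/7, 6, 37/5, 65/6, 51/4}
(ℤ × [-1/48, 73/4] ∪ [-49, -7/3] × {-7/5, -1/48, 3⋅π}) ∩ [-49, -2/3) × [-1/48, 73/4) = ({-49, -48, …, -1} × [-1/48, 73/4)) ∪ ([-49, -7/3] × {-1/48, 3⋅π})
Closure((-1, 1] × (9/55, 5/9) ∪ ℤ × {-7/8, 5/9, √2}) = (ℤ × {-7/8, 5/9, √2}) ∪ ({-1, 1} × [9/55, 5/9]) ∪ ([-1, 1] × {9/55, 5/9}) ∪ ((-1, 1] × (9/55, 5/9))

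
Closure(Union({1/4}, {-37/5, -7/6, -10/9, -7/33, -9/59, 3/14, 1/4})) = {-37/5, -7/6, -10/9, -7/33, -9/59, 3/14, 1/4}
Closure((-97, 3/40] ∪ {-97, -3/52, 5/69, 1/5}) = [-97, 3/40] ∪ {1/5}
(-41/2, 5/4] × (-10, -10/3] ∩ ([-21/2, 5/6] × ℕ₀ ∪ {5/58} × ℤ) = {5/58} × {-9, -8, …, -4}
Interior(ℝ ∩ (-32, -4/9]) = (-32, -4/9)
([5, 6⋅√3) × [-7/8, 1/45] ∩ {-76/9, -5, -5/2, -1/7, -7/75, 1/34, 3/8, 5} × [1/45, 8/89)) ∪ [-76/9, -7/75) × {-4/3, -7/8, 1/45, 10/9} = ({5} × {1/45}) ∪ ([-76/9, -7/75) × {-4/3, -7/8, 1/45, 10/9})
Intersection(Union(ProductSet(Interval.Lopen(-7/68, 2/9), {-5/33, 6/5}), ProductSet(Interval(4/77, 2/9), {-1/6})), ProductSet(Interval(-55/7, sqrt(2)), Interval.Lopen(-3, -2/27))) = Union(ProductSet(Interval.Lopen(-7/68, 2/9), {-5/33}), ProductSet(Interval(4/77, 2/9), {-1/6}))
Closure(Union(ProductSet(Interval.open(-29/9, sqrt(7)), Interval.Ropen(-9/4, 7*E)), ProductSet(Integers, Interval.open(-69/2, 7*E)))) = Union(ProductSet({-29/9, sqrt(7)}, Interval(-9/4, 7*E)), ProductSet(Integers, Interval(-69/2, 7*E)), ProductSet(Interval(-29/9, sqrt(7)), {-9/4, 7*E}), ProductSet(Interval.open(-29/9, sqrt(7)), Interval.Ropen(-9/4, 7*E)))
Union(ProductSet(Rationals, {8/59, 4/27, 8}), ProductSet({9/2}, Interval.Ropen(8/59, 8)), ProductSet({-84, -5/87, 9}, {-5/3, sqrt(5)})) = Union(ProductSet({9/2}, Interval.Ropen(8/59, 8)), ProductSet({-84, -5/87, 9}, {-5/3, sqrt(5)}), ProductSet(Rationals, {8/59, 4/27, 8}))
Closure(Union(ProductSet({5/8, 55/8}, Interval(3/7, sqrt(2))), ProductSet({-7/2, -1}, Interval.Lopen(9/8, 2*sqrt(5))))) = Union(ProductSet({-7/2, -1}, Interval(9/8, 2*sqrt(5))), ProductSet({5/8, 55/8}, Interval(3/7, sqrt(2))))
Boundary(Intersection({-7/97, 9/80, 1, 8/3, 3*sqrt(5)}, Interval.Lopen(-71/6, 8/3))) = {-7/97, 9/80, 1, 8/3}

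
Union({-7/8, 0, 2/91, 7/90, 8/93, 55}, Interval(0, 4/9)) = Union({-7/8, 55}, Interval(0, 4/9))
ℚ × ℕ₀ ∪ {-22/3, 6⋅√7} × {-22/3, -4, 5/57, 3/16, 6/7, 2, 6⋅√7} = (ℚ × ℕ₀) ∪ ({-22/3, 6⋅√7} × {-22/3, -4, 5/57, 3/16, 6/7, 2, 6⋅√7})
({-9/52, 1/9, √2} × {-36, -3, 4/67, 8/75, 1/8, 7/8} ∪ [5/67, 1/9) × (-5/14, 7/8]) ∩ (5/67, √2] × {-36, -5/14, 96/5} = {1/9, √2} × {-36}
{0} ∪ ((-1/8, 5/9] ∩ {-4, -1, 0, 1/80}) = {0, 1/80}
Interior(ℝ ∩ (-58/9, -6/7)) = (-58/9, -6/7)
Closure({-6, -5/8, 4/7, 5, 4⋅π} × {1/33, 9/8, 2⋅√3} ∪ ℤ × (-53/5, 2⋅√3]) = (ℤ × [-53/5, 2⋅√3]) ∪ ({-6, -5/8, 4/7, 5, 4⋅π} × {1/33, 9/8, 2⋅√3})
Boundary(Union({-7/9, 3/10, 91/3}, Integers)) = Union({-7/9, 3/10, 91/3}, Integers)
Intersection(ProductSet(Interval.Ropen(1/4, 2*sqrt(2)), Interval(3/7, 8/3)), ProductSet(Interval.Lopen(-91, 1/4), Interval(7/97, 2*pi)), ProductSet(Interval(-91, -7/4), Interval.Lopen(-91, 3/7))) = EmptySet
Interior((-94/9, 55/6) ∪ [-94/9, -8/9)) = (-94/9, 55/6)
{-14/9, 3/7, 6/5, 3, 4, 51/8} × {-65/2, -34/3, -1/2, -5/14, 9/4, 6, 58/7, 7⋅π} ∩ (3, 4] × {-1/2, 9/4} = {4} × {-1/2, 9/4}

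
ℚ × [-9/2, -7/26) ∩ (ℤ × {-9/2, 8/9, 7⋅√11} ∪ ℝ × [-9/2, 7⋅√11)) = ℚ × [-9/2, -7/26)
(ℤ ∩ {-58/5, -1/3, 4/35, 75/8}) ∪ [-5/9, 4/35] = [-5/9, 4/35]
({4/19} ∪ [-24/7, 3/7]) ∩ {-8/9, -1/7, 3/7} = {-8/9, -1/7, 3/7}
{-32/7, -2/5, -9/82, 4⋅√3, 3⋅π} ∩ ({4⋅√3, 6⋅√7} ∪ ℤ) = {4⋅√3}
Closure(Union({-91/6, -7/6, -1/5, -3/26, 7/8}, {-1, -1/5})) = {-91/6, -7/6, -1, -1/5, -3/26, 7/8}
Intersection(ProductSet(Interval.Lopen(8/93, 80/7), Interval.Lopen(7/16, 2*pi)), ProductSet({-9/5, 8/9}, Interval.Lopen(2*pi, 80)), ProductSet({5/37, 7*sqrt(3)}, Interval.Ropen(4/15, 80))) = EmptySet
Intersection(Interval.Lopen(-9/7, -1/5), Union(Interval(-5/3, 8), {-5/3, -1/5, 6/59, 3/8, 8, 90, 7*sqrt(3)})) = Interval.Lopen(-9/7, -1/5)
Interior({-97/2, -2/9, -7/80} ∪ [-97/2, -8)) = (-97/2, -8)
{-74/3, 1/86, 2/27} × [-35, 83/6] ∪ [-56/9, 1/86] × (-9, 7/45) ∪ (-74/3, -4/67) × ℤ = ((-74/3, -4/67) × ℤ) ∪ ({-74/3, 1/86, 2/27} × [-35, 83/6]) ∪ ([-56/9, 1/86] × (-9, 7/45))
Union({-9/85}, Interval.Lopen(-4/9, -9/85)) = Interval.Lopen(-4/9, -9/85)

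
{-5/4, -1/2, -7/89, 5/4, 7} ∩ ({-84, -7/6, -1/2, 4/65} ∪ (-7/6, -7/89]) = {-1/2, -7/89}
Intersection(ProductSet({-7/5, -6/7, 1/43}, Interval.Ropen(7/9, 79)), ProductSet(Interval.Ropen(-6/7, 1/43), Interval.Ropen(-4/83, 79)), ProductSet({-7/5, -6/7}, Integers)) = ProductSet({-6/7}, Range(1, 79, 1))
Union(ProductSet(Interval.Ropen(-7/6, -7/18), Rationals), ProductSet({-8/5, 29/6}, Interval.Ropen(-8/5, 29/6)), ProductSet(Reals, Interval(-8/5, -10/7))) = Union(ProductSet({-8/5, 29/6}, Interval.Ropen(-8/5, 29/6)), ProductSet(Interval.Ropen(-7/6, -7/18), Rationals), ProductSet(Reals, Interval(-8/5, -10/7)))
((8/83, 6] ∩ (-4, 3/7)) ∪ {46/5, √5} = (8/83, 3/7) ∪ {46/5, √5}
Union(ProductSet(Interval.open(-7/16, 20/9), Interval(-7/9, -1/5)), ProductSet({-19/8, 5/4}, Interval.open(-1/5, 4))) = Union(ProductSet({-19/8, 5/4}, Interval.open(-1/5, 4)), ProductSet(Interval.open(-7/16, 20/9), Interval(-7/9, -1/5)))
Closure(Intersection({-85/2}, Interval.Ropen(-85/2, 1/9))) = {-85/2}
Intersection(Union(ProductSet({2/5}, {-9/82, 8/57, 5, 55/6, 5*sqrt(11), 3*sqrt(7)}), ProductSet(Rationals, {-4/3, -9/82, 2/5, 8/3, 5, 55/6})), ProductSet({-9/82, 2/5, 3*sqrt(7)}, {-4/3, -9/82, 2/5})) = ProductSet({-9/82, 2/5}, {-4/3, -9/82, 2/5})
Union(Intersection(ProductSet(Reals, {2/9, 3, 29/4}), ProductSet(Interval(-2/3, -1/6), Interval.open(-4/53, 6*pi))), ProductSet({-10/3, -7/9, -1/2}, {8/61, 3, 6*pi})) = Union(ProductSet({-10/3, -7/9, -1/2}, {8/61, 3, 6*pi}), ProductSet(Interval(-2/3, -1/6), {2/9, 3, 29/4}))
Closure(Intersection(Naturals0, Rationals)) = Naturals0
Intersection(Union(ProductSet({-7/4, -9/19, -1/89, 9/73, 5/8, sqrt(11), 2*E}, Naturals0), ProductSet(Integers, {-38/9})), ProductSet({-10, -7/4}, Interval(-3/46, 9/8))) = ProductSet({-7/4}, Range(0, 2, 1))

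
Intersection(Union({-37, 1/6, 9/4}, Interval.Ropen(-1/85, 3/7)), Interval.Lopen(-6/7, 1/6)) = Interval(-1/85, 1/6)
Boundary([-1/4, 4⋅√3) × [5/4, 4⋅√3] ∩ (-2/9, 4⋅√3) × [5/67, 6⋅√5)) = ({-2/9, 4⋅√3} × [5/4, 4⋅√3]) ∪ ([-2/9, 4⋅√3] × {5/4, 4⋅√3})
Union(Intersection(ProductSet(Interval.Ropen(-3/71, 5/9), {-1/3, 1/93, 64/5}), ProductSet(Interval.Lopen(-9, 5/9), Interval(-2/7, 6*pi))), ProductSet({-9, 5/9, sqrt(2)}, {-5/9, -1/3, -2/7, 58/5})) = Union(ProductSet({-9, 5/9, sqrt(2)}, {-5/9, -1/3, -2/7, 58/5}), ProductSet(Interval.Ropen(-3/71, 5/9), {1/93, 64/5}))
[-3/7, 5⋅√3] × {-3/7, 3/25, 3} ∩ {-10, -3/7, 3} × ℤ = {-3/7, 3} × {3}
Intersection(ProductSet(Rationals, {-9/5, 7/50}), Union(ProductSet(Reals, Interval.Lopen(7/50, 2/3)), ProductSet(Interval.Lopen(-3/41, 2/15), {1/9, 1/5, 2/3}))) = EmptySet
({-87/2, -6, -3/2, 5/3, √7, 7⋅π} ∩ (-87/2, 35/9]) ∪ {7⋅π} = {-6, -3/2, 5/3, √7, 7⋅π}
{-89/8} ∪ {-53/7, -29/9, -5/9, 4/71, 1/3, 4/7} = {-89/8, -53/7, -29/9, -5/9, 4/71, 1/3, 4/7}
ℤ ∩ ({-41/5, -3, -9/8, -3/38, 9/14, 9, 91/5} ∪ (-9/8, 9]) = {-3} ∪ {-1, 0, …, 9}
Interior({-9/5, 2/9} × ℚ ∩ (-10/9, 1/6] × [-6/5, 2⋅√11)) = ∅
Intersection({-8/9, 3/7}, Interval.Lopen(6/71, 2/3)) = {3/7}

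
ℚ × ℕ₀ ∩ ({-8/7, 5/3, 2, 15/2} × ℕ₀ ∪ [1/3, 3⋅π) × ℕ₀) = ({-8/7} ∪ (ℚ ∩ [1/3, 3⋅π))) × ℕ₀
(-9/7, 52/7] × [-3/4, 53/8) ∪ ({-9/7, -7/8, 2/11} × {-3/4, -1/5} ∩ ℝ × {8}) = (-9/7, 52/7] × [-3/4, 53/8)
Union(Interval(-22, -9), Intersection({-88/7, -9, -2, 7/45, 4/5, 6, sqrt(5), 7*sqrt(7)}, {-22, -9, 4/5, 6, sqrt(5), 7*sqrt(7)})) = Union({4/5, 6, sqrt(5), 7*sqrt(7)}, Interval(-22, -9))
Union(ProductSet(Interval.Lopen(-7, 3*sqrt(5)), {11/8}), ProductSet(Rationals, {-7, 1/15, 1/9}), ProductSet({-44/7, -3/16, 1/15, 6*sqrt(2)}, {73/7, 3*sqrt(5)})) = Union(ProductSet({-44/7, -3/16, 1/15, 6*sqrt(2)}, {73/7, 3*sqrt(5)}), ProductSet(Interval.Lopen(-7, 3*sqrt(5)), {11/8}), ProductSet(Rationals, {-7, 1/15, 1/9}))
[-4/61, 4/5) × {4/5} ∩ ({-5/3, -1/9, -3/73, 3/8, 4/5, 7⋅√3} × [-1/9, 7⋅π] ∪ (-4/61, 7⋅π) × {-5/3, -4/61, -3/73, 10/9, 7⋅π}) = {-3/73, 3/8} × {4/5}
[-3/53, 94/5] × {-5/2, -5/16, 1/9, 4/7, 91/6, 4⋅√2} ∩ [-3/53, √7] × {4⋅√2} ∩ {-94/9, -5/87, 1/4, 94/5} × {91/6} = ∅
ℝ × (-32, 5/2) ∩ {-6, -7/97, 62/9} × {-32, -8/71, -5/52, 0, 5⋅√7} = {-6, -7/97, 62/9} × {-8/71, -5/52, 0}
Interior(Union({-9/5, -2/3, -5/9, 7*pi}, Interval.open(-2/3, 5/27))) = Interval.open(-2/3, 5/27)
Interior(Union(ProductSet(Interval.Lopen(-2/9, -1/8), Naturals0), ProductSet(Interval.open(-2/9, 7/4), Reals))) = ProductSet(Interval.open(-2/9, 7/4), Reals)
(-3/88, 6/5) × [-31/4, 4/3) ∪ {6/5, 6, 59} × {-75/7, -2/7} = ({6/5, 6, 59} × {-75/7, -2/7}) ∪ ((-3/88, 6/5) × [-31/4, 4/3))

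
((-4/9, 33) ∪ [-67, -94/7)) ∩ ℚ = (ℚ ∩ [-67, -94/7)) ∪ (ℚ ∩ (-4/9, 33))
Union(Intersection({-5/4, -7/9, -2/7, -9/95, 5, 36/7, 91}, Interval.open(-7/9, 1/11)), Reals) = Reals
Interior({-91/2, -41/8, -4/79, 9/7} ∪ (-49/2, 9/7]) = (-49/2, 9/7)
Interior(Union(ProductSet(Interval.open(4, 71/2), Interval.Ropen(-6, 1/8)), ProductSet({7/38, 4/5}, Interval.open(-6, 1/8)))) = ProductSet(Interval.open(4, 71/2), Interval.open(-6, 1/8))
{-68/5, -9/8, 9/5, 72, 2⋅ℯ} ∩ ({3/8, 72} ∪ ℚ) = {-68/5, -9/8, 9/5, 72}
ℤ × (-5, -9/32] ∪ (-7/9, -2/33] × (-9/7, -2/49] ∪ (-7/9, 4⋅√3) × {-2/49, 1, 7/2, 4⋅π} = (ℤ × (-5, -9/32]) ∪ ((-7/9, -2/33] × (-9/7, -2/49]) ∪ ((-7/9, 4⋅√3) × {-2/49, 1, 7/2, 4⋅π})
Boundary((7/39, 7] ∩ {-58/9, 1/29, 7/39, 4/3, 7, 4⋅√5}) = {4/3, 7}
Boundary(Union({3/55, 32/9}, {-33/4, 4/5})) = {-33/4, 3/55, 4/5, 32/9}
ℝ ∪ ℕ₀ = ℝ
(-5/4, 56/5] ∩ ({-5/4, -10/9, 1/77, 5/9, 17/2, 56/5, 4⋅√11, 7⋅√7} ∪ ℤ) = {-10/9, 1/77, 5/9, 17/2, 56/5} ∪ {-1, 0, …, 11}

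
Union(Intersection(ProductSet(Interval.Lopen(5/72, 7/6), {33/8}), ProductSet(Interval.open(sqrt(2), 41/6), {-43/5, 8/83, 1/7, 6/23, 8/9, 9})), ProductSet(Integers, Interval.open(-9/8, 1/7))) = ProductSet(Integers, Interval.open(-9/8, 1/7))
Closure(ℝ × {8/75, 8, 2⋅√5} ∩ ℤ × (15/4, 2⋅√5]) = ℤ × {2⋅√5}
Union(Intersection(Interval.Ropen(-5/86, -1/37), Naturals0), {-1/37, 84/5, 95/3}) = {-1/37, 84/5, 95/3}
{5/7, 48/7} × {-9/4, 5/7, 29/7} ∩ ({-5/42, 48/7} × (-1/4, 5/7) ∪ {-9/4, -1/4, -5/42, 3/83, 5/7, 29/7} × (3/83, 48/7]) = {5/7} × {5/7, 29/7}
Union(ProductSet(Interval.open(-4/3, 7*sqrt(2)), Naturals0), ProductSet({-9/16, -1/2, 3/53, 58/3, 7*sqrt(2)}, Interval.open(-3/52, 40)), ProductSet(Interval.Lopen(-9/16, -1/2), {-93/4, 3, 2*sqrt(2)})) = Union(ProductSet({-9/16, -1/2, 3/53, 58/3, 7*sqrt(2)}, Interval.open(-3/52, 40)), ProductSet(Interval.open(-4/3, 7*sqrt(2)), Naturals0), ProductSet(Interval.Lopen(-9/16, -1/2), {-93/4, 3, 2*sqrt(2)}))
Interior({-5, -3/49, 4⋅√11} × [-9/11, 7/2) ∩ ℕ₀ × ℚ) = ∅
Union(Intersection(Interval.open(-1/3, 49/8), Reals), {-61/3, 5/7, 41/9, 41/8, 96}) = Union({-61/3, 96}, Interval.open(-1/3, 49/8))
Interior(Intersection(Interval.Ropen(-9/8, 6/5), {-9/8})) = EmptySet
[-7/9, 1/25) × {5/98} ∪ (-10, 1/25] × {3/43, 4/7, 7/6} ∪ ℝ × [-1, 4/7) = (ℝ × [-1, 4/7)) ∪ ((-10, 1/25] × {3/43, 4/7, 7/6})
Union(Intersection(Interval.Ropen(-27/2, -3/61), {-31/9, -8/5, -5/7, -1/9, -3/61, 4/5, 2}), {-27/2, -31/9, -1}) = {-27/2, -31/9, -8/5, -1, -5/7, -1/9}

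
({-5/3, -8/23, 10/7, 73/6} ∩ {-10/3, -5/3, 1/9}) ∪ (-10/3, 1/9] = (-10/3, 1/9]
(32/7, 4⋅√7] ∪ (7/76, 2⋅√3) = (7/76, 2⋅√3) ∪ (32/7, 4⋅√7]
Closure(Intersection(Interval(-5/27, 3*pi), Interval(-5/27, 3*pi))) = Interval(-5/27, 3*pi)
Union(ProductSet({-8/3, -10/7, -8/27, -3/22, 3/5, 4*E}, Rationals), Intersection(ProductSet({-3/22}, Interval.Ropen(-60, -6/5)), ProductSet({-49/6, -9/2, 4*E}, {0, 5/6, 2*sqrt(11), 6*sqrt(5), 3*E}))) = ProductSet({-8/3, -10/7, -8/27, -3/22, 3/5, 4*E}, Rationals)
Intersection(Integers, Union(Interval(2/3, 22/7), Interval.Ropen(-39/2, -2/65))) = Union(Range(-19, 0, 1), Range(1, 4, 1))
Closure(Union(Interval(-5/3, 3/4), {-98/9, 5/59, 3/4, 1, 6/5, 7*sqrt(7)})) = Union({-98/9, 1, 6/5, 7*sqrt(7)}, Interval(-5/3, 3/4))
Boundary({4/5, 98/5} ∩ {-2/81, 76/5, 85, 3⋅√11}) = ∅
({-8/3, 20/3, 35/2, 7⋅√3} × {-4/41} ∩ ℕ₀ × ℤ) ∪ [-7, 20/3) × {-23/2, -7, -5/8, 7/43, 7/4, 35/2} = [-7, 20/3) × {-23/2, -7, -5/8, 7/43, 7/4, 35/2}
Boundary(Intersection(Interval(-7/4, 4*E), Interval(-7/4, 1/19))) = {-7/4, 1/19}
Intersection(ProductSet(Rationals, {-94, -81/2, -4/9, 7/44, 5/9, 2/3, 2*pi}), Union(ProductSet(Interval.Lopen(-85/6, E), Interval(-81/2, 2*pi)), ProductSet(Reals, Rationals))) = Union(ProductSet(Intersection(Interval.Lopen(-85/6, E), Rationals), {-81/2, -4/9, 7/44, 5/9, 2/3, 2*pi}), ProductSet(Rationals, {-94, -81/2, -4/9, 7/44, 5/9, 2/3}))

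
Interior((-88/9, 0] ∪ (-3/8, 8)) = (-88/9, 8)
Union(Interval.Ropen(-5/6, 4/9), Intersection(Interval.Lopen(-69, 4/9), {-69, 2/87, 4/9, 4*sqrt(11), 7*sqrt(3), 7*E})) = Interval(-5/6, 4/9)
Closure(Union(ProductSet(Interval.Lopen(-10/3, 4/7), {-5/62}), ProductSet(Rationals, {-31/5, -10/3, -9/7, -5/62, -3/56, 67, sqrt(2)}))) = ProductSet(Reals, {-31/5, -10/3, -9/7, -5/62, -3/56, 67, sqrt(2)})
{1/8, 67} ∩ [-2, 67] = {1/8, 67}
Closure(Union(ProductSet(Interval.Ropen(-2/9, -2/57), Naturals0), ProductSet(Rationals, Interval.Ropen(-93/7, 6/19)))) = Union(ProductSet(Interval(-2/9, -2/57), Naturals0), ProductSet(Reals, Interval(-93/7, 6/19)))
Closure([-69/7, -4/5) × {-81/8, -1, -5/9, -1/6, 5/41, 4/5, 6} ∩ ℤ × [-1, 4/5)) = {-9, -8, …, -1} × {-1, -5/9, -1/6, 5/41}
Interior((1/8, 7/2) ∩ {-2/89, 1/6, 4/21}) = ∅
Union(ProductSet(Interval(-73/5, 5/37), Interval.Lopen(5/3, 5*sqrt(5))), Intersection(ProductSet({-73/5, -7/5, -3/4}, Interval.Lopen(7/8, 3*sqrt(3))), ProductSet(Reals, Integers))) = Union(ProductSet({-73/5, -7/5, -3/4}, Range(1, 6, 1)), ProductSet(Interval(-73/5, 5/37), Interval.Lopen(5/3, 5*sqrt(5))))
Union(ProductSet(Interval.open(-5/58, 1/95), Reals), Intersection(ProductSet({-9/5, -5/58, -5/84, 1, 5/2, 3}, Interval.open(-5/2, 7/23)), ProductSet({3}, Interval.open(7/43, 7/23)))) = Union(ProductSet({3}, Interval.open(7/43, 7/23)), ProductSet(Interval.open(-5/58, 1/95), Reals))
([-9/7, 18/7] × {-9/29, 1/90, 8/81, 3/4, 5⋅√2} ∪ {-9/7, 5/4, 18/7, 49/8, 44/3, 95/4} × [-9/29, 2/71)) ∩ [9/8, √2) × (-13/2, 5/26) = ({5/4} × [-9/29, 2/71)) ∪ ([9/8, √2) × {-9/29, 1/90, 8/81})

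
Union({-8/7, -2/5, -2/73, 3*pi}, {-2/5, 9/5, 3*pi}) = {-8/7, -2/5, -2/73, 9/5, 3*pi}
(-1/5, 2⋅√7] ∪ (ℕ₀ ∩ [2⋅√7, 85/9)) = (-1/5, 2⋅√7] ∪ {6, 7, 8, 9}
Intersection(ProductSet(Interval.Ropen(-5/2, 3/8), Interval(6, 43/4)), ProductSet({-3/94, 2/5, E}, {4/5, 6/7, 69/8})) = ProductSet({-3/94}, {69/8})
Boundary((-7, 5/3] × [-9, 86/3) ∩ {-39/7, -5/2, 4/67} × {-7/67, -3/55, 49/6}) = {-39/7, -5/2, 4/67} × {-7/67, -3/55, 49/6}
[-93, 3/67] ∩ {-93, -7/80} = {-93, -7/80}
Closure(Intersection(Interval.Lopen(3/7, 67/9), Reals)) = Interval(3/7, 67/9)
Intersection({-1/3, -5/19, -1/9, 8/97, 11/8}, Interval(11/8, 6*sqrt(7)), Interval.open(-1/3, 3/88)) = EmptySet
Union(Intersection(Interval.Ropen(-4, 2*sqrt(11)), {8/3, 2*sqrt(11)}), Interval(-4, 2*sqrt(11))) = Interval(-4, 2*sqrt(11))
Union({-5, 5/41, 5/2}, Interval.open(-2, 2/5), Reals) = Interval(-oo, oo)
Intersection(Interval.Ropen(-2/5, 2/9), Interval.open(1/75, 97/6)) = Interval.open(1/75, 2/9)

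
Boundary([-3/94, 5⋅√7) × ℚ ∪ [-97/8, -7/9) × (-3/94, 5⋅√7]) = ([-3/94, 5⋅√7] × ℝ) ∪ ({-97/8, -7/9} × [-3/94, 5⋅√7]) ∪ ([-97/8, -7/9] × {-3/94, 5⋅√7})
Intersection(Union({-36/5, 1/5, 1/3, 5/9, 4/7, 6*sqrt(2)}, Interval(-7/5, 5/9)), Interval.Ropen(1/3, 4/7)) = Interval(1/3, 5/9)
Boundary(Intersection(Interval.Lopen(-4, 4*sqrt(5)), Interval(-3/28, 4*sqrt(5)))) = {-3/28, 4*sqrt(5)}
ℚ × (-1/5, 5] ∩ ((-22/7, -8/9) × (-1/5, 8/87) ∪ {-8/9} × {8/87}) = ({-8/9} × {8/87}) ∪ ((ℚ ∩ (-22/7, -8/9)) × (-1/5, 8/87))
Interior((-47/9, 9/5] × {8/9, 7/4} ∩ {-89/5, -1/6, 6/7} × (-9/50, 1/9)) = ∅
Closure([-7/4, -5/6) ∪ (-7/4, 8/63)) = [-7/4, 8/63]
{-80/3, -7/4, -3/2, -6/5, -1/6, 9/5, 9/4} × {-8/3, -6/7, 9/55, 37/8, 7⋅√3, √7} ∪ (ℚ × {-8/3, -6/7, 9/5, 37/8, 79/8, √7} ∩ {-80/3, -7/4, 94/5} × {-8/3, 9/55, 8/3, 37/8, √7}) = ({-80/3, -7/4, 94/5} × {-8/3, 37/8, √7}) ∪ ({-80/3, -7/4, -3/2, -6/5, -1/6, 9/5, 9/4} × {-8/3, -6/7, 9/55, 37/8, 7⋅√3, √7})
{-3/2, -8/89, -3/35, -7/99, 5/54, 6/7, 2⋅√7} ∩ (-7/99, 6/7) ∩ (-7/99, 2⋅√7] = {5/54}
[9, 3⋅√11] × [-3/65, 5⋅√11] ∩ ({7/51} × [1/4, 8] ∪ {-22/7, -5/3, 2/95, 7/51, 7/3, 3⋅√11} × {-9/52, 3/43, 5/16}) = {3⋅√11} × {3/43, 5/16}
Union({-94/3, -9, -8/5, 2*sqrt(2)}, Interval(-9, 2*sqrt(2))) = Union({-94/3}, Interval(-9, 2*sqrt(2)))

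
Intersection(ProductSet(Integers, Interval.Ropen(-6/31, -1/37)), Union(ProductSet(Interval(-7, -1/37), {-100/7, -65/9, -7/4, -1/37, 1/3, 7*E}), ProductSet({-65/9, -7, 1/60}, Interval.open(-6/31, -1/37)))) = ProductSet({-7}, Interval.open(-6/31, -1/37))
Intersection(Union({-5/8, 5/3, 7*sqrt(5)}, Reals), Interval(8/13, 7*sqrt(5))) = Interval(8/13, 7*sqrt(5))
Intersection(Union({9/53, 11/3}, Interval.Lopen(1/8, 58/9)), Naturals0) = Range(1, 7, 1)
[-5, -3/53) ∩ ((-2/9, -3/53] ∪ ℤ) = {-5, -4, …, -1} ∪ (-2/9, -3/53)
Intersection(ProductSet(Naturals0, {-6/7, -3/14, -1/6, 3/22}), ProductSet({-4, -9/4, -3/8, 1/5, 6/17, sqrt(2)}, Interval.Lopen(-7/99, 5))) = EmptySet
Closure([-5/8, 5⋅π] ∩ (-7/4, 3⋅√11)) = [-5/8, 3⋅√11]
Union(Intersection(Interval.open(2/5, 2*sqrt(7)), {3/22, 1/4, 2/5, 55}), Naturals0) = Naturals0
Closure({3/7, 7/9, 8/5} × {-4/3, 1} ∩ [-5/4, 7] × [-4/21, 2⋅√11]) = {3/7, 7/9, 8/5} × {1}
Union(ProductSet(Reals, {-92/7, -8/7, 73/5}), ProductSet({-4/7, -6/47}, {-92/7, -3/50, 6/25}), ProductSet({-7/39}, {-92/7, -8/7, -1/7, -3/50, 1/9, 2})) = Union(ProductSet({-7/39}, {-92/7, -8/7, -1/7, -3/50, 1/9, 2}), ProductSet({-4/7, -6/47}, {-92/7, -3/50, 6/25}), ProductSet(Reals, {-92/7, -8/7, 73/5}))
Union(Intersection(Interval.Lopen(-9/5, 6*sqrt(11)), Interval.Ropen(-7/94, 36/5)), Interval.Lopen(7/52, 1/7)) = Interval.Ropen(-7/94, 36/5)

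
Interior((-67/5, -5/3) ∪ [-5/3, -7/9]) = (-67/5, -7/9)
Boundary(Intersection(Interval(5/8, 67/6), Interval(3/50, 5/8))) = {5/8}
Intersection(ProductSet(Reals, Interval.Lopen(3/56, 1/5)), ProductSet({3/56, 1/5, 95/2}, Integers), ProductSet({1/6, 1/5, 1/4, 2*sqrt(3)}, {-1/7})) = EmptySet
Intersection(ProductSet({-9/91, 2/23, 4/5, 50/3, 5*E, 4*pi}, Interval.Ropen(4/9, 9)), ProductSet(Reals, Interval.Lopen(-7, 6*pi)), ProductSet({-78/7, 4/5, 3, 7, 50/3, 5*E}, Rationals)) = ProductSet({4/5, 50/3, 5*E}, Intersection(Interval.Ropen(4/9, 9), Rationals))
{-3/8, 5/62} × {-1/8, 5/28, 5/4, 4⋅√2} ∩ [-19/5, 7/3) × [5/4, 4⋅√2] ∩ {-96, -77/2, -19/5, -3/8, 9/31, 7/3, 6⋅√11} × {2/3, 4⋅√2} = {-3/8} × {4⋅√2}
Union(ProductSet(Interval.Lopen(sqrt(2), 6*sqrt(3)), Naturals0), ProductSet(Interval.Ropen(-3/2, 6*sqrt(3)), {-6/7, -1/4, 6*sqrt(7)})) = Union(ProductSet(Interval.Ropen(-3/2, 6*sqrt(3)), {-6/7, -1/4, 6*sqrt(7)}), ProductSet(Interval.Lopen(sqrt(2), 6*sqrt(3)), Naturals0))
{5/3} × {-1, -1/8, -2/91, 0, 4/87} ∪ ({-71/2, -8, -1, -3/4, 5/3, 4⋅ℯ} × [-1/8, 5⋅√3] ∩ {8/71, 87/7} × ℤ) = {5/3} × {-1, -1/8, -2/91, 0, 4/87}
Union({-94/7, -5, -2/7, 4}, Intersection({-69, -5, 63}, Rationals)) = {-69, -94/7, -5, -2/7, 4, 63}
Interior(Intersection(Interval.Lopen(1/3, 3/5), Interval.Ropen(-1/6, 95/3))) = Interval.open(1/3, 3/5)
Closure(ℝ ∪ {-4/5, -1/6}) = ℝ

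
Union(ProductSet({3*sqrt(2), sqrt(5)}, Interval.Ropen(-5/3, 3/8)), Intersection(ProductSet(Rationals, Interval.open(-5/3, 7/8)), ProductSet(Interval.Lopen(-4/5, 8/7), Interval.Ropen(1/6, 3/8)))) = Union(ProductSet({3*sqrt(2), sqrt(5)}, Interval.Ropen(-5/3, 3/8)), ProductSet(Intersection(Interval.Lopen(-4/5, 8/7), Rationals), Interval.Ropen(1/6, 3/8)))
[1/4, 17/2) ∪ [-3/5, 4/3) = [-3/5, 17/2)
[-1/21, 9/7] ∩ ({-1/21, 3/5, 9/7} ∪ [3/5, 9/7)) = {-1/21} ∪ [3/5, 9/7]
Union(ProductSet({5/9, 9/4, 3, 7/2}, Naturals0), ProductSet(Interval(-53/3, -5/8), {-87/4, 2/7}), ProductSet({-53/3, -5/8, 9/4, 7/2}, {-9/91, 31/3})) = Union(ProductSet({-53/3, -5/8, 9/4, 7/2}, {-9/91, 31/3}), ProductSet({5/9, 9/4, 3, 7/2}, Naturals0), ProductSet(Interval(-53/3, -5/8), {-87/4, 2/7}))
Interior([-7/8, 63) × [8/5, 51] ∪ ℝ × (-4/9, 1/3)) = ((-∞, ∞) × (-4/9, 1/3)) ∪ ((-7/8, 63) × (8/5, 51))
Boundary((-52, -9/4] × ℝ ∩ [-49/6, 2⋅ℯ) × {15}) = [-49/6, -9/4] × {15}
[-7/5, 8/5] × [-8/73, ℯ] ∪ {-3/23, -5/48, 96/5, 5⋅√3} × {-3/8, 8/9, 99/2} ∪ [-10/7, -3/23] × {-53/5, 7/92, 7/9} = ([-10/7, -3/23] × {-53/5, 7/92, 7/9}) ∪ ([-7/5, 8/5] × [-8/73, ℯ]) ∪ ({-3/23, -5/48, 96/5, 5⋅√3} × {-3/8, 8/9, 99/2})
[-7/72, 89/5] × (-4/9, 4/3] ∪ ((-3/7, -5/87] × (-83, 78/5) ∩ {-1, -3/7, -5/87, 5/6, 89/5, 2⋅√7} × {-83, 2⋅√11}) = ({-5/87} × {2⋅√11}) ∪ ([-7/72, 89/5] × (-4/9, 4/3])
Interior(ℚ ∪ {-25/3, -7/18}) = ∅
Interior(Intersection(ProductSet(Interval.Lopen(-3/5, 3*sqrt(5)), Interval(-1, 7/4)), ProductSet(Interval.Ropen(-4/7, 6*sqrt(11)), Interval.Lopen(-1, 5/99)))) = ProductSet(Interval.open(-4/7, 3*sqrt(5)), Interval.open(-1, 5/99))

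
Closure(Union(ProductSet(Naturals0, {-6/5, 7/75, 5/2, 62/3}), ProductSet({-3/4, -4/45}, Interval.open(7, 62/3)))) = Union(ProductSet({-3/4, -4/45}, Interval(7, 62/3)), ProductSet(Naturals0, {-6/5, 7/75, 5/2, 62/3}))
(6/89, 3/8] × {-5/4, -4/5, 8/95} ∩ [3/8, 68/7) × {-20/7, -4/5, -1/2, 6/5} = {3/8} × {-4/5}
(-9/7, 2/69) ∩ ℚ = ℚ ∩ (-9/7, 2/69)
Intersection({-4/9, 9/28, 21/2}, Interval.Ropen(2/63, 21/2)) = {9/28}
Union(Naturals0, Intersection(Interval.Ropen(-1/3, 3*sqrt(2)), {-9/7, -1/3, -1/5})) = Union({-1/3, -1/5}, Naturals0)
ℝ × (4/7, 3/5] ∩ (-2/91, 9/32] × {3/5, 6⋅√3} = (-2/91, 9/32] × {3/5}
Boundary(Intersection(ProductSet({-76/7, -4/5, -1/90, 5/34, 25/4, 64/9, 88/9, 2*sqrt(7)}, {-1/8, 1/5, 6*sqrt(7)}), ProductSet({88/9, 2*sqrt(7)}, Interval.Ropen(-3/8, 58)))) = ProductSet({88/9, 2*sqrt(7)}, {-1/8, 1/5, 6*sqrt(7)})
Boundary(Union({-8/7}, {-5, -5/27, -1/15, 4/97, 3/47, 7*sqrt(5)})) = {-5, -8/7, -5/27, -1/15, 4/97, 3/47, 7*sqrt(5)}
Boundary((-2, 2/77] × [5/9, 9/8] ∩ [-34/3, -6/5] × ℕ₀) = [-2, -6/5] × {1}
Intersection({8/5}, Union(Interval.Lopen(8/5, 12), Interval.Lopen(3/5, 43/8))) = {8/5}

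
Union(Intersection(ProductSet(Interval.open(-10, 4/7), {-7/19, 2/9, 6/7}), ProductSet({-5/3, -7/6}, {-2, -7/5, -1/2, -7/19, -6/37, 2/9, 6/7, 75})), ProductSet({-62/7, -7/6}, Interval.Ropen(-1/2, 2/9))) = Union(ProductSet({-62/7, -7/6}, Interval.Ropen(-1/2, 2/9)), ProductSet({-5/3, -7/6}, {-7/19, 2/9, 6/7}))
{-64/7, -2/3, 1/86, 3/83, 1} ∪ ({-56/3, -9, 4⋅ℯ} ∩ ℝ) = {-56/3, -64/7, -9, -2/3, 1/86, 3/83, 1, 4⋅ℯ}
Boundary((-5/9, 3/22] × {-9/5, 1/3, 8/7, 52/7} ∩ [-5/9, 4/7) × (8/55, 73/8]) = [-5/9, 3/22] × {1/3, 8/7, 52/7}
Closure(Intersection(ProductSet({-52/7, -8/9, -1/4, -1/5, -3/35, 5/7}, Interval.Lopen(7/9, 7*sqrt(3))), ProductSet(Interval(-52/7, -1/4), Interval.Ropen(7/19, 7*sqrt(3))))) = ProductSet({-52/7, -8/9, -1/4}, Interval(7/9, 7*sqrt(3)))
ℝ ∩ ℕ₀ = ℕ₀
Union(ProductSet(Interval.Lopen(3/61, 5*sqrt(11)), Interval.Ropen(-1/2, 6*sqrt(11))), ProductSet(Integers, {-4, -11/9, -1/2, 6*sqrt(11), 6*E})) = Union(ProductSet(Integers, {-4, -11/9, -1/2, 6*sqrt(11), 6*E}), ProductSet(Interval.Lopen(3/61, 5*sqrt(11)), Interval.Ropen(-1/2, 6*sqrt(11))))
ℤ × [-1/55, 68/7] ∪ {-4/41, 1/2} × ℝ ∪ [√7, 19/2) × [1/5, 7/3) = ({-4/41, 1/2} × ℝ) ∪ (ℤ × [-1/55, 68/7]) ∪ ([√7, 19/2) × [1/5, 7/3))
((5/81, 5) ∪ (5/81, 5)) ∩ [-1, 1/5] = (5/81, 1/5]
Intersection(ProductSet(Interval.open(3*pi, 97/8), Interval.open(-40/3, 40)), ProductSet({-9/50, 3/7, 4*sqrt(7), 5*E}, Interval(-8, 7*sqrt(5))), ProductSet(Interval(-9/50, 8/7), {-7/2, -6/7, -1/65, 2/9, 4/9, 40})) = EmptySet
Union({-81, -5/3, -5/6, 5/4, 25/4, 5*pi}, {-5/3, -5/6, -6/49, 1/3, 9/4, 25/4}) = {-81, -5/3, -5/6, -6/49, 1/3, 5/4, 9/4, 25/4, 5*pi}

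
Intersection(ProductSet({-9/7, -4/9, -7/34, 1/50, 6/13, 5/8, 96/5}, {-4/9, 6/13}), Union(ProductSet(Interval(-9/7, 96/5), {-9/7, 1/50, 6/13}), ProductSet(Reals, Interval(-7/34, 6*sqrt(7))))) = ProductSet({-9/7, -4/9, -7/34, 1/50, 6/13, 5/8, 96/5}, {6/13})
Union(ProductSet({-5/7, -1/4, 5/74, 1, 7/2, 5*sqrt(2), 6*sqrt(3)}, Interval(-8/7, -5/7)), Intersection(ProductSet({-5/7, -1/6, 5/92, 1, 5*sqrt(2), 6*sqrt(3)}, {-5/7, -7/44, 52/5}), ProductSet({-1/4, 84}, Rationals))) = ProductSet({-5/7, -1/4, 5/74, 1, 7/2, 5*sqrt(2), 6*sqrt(3)}, Interval(-8/7, -5/7))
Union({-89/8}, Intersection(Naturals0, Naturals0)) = Union({-89/8}, Naturals0)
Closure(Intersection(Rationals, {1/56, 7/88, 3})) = {1/56, 7/88, 3}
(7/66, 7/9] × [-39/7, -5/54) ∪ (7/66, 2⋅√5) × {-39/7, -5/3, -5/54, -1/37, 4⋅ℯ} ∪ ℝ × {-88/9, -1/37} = (ℝ × {-88/9, -1/37}) ∪ ((7/66, 7/9] × [-39/7, -5/54)) ∪ ((7/66, 2⋅√5) × {-39/7, -5/3, -5/54, -1/37, 4⋅ℯ})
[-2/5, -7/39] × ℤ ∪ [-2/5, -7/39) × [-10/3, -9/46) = ([-2/5, -7/39] × ℤ) ∪ ([-2/5, -7/39) × [-10/3, -9/46))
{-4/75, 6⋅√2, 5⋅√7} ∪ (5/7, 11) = {-4/75, 5⋅√7} ∪ (5/7, 11)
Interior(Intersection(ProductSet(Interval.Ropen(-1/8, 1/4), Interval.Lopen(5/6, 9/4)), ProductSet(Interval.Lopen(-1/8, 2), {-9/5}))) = EmptySet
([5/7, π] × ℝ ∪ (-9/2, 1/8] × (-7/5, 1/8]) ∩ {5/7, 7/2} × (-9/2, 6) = {5/7} × (-9/2, 6)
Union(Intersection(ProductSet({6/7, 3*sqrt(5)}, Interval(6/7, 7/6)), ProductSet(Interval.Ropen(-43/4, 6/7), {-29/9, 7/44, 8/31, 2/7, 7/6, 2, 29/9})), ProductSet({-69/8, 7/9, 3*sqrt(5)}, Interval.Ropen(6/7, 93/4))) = ProductSet({-69/8, 7/9, 3*sqrt(5)}, Interval.Ropen(6/7, 93/4))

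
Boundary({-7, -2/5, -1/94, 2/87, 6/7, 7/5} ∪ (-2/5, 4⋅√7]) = {-7, -2/5, 4⋅√7}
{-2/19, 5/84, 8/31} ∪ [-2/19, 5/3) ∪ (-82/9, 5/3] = (-82/9, 5/3]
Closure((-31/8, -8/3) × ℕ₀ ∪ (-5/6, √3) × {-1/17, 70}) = ([-31/8, -8/3] × ℕ₀) ∪ ([-5/6, √3] × {-1/17, 70})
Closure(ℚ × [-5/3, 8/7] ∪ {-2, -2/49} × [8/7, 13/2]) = (ℝ × [-5/3, 8/7]) ∪ ({-2, -2/49} × [8/7, 13/2])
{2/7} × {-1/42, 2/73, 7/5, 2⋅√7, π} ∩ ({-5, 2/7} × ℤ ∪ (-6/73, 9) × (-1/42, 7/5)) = {2/7} × {2/73}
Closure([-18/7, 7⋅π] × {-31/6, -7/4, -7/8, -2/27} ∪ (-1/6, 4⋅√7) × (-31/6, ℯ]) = ({-1/6, 4⋅√7} × [-31/6, ℯ]) ∪ ([-18/7, 7⋅π] × {-31/6, -7/4, -7/8, -2/27}) ∪ ([-1/6, 4⋅√7] × {-31/6, ℯ}) ∪ ((-1/6, 4⋅√7) × (-31/6, ℯ])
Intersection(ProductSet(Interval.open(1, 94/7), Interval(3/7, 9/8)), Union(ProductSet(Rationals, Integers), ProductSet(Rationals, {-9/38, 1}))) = ProductSet(Intersection(Interval.open(1, 94/7), Rationals), Range(1, 2, 1))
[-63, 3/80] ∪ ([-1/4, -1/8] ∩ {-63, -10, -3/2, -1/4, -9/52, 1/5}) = [-63, 3/80]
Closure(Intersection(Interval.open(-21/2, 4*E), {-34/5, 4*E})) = {-34/5}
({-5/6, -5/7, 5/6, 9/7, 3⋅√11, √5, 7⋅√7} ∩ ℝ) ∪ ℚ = ℚ ∪ {3⋅√11, √5, 7⋅√7}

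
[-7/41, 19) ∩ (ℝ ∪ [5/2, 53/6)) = [-7/41, 19)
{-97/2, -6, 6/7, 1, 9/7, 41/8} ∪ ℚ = ℚ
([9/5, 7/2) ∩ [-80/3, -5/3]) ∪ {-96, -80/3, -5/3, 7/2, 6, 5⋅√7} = {-96, -80/3, -5/3, 7/2, 6, 5⋅√7}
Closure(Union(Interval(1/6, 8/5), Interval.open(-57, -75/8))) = Union(Interval(-57, -75/8), Interval(1/6, 8/5))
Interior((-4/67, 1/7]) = (-4/67, 1/7)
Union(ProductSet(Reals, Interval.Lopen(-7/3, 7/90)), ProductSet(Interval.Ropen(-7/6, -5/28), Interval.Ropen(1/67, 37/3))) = Union(ProductSet(Interval.Ropen(-7/6, -5/28), Interval.Ropen(1/67, 37/3)), ProductSet(Reals, Interval.Lopen(-7/3, 7/90)))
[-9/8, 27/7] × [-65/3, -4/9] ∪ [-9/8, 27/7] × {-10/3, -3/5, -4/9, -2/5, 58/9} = [-9/8, 27/7] × ([-65/3, -4/9] ∪ {-2/5, 58/9})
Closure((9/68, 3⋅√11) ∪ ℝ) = (-∞, ∞)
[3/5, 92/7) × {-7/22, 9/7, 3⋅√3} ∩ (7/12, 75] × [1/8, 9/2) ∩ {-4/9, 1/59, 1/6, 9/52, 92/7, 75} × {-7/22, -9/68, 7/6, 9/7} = ∅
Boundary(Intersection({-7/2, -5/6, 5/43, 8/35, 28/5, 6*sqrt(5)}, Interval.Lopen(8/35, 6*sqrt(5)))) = {28/5, 6*sqrt(5)}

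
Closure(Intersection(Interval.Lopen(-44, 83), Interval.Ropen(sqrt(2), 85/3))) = Interval(sqrt(2), 85/3)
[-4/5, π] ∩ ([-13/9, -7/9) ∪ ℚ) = [-4/5, -7/9] ∪ (ℚ ∩ [-4/5, π])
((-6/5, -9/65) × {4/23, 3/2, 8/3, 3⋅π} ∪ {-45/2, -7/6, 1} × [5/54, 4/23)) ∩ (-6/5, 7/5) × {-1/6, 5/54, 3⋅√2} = {-7/6, 1} × {5/54}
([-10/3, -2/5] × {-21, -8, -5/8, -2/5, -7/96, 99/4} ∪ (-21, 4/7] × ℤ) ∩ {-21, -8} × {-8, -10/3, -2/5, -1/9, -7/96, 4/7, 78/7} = {-8} × {-8}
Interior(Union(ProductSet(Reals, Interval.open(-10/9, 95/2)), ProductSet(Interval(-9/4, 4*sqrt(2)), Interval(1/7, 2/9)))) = ProductSet(Reals, Interval.open(-10/9, 95/2))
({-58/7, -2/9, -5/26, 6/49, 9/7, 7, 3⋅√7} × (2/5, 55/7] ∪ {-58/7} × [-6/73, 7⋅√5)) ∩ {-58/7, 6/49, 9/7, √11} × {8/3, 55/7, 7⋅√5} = {-58/7, 6/49, 9/7} × {8/3, 55/7}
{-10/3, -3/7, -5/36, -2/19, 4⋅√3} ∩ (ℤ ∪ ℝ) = {-10/3, -3/7, -5/36, -2/19, 4⋅√3}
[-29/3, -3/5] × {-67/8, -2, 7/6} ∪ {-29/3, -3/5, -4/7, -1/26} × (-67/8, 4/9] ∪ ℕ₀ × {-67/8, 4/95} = (ℕ₀ × {-67/8, 4/95}) ∪ ([-29/3, -3/5] × {-67/8, -2, 7/6}) ∪ ({-29/3, -3/5, -4/7, -1/26} × (-67/8, 4/9])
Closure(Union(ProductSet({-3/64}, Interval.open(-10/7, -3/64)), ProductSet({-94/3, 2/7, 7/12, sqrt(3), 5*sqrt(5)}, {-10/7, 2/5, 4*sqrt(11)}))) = Union(ProductSet({-3/64}, Interval(-10/7, -3/64)), ProductSet({-94/3, 2/7, 7/12, sqrt(3), 5*sqrt(5)}, {-10/7, 2/5, 4*sqrt(11)}))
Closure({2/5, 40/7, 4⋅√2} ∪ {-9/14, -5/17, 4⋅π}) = {-9/14, -5/17, 2/5, 40/7, 4⋅√2, 4⋅π}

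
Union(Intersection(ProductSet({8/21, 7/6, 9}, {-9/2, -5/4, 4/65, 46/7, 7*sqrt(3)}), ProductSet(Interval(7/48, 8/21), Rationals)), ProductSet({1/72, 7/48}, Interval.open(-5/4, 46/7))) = Union(ProductSet({8/21}, {-9/2, -5/4, 4/65, 46/7}), ProductSet({1/72, 7/48}, Interval.open(-5/4, 46/7)))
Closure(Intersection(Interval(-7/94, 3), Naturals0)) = Range(0, 4, 1)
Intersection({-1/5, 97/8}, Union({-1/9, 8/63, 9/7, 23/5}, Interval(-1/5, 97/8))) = {-1/5, 97/8}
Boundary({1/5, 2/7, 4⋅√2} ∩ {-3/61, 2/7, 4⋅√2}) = {2/7, 4⋅√2}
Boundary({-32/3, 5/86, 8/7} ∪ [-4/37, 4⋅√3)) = {-32/3, -4/37, 4⋅√3}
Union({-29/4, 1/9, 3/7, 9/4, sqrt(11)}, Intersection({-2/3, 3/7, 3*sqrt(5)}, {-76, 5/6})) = {-29/4, 1/9, 3/7, 9/4, sqrt(11)}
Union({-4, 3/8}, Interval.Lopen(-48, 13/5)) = Interval.Lopen(-48, 13/5)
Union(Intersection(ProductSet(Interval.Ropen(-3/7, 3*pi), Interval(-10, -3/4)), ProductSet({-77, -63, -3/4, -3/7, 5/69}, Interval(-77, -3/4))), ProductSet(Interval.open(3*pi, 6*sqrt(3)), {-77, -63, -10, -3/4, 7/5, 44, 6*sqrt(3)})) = Union(ProductSet({-3/7, 5/69}, Interval(-10, -3/4)), ProductSet(Interval.open(3*pi, 6*sqrt(3)), {-77, -63, -10, -3/4, 7/5, 44, 6*sqrt(3)}))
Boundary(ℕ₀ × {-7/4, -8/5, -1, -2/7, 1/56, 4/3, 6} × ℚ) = ℕ₀ × {-7/4, -8/5, -1, -2/7, 1/56, 4/3, 6} × ℝ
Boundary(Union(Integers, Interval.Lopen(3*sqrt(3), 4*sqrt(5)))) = Union(Complement(Integers, Interval.open(3*sqrt(3), 4*sqrt(5))), {3*sqrt(3), 4*sqrt(5)})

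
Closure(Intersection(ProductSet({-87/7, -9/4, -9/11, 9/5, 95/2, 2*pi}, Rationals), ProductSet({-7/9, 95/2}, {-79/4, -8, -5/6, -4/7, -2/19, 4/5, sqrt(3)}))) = ProductSet({95/2}, {-79/4, -8, -5/6, -4/7, -2/19, 4/5})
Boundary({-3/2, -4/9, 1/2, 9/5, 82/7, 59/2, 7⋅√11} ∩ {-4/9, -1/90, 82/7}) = {-4/9, 82/7}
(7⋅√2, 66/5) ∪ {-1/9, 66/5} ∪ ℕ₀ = {-1/9} ∪ ℕ₀ ∪ (7⋅√2, 66/5]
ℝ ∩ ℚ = ℚ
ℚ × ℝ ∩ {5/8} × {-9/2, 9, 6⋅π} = {5/8} × {-9/2, 9, 6⋅π}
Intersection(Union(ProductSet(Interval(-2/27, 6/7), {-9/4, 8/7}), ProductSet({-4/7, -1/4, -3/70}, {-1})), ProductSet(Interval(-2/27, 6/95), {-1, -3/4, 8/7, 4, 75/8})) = Union(ProductSet({-3/70}, {-1}), ProductSet(Interval(-2/27, 6/95), {8/7}))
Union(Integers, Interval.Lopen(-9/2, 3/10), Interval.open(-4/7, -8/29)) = Union(Integers, Interval.Lopen(-9/2, 3/10))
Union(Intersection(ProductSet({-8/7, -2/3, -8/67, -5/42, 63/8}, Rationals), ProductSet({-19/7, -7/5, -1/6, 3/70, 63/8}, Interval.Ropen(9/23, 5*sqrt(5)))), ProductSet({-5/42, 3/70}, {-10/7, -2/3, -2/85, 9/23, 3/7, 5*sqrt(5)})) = Union(ProductSet({63/8}, Intersection(Interval.Ropen(9/23, 5*sqrt(5)), Rationals)), ProductSet({-5/42, 3/70}, {-10/7, -2/3, -2/85, 9/23, 3/7, 5*sqrt(5)}))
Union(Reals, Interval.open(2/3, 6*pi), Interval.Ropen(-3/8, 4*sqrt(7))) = Interval(-oo, oo)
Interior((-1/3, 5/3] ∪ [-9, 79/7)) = (-9, 79/7)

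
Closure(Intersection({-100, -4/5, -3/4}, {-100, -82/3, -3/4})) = {-100, -3/4}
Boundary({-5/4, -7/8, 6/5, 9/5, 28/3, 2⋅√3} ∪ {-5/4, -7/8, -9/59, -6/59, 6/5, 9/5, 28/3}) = {-5/4, -7/8, -9/59, -6/59, 6/5, 9/5, 28/3, 2⋅√3}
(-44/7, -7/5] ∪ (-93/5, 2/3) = (-93/5, 2/3)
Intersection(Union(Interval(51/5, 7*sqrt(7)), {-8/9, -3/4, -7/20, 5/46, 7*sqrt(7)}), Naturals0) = Range(11, 19, 1)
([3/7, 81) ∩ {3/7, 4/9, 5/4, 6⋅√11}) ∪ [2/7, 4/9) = [2/7, 4/9] ∪ {5/4, 6⋅√11}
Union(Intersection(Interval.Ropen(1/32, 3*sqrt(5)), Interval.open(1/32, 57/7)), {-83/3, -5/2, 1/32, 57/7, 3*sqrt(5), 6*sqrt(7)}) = Union({-83/3, -5/2, 57/7, 6*sqrt(7)}, Interval(1/32, 3*sqrt(5)))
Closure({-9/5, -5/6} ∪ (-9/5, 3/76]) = [-9/5, 3/76]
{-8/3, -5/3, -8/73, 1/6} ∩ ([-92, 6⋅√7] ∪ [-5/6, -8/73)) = {-8/3, -5/3, -8/73, 1/6}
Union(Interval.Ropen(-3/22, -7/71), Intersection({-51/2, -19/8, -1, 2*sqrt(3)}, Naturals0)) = Interval.Ropen(-3/22, -7/71)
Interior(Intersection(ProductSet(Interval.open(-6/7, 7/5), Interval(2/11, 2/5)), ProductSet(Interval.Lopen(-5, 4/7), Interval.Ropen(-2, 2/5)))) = ProductSet(Interval.open(-6/7, 4/7), Interval.open(2/11, 2/5))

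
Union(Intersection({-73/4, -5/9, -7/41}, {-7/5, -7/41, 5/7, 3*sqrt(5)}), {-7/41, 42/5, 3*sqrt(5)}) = {-7/41, 42/5, 3*sqrt(5)}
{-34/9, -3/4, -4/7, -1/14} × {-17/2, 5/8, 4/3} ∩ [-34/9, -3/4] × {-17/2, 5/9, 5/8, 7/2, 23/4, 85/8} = {-34/9, -3/4} × {-17/2, 5/8}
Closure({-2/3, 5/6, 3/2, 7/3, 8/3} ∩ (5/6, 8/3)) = {3/2, 7/3}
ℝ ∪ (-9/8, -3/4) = (-∞, ∞)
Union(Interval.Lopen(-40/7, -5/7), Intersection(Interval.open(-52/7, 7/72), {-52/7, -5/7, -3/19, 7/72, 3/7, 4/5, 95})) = Union({-3/19}, Interval.Lopen(-40/7, -5/7))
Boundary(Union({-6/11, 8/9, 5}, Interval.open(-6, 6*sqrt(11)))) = {-6, 6*sqrt(11)}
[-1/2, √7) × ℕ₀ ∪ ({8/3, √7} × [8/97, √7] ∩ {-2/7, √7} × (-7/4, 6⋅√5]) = ([-1/2, √7) × ℕ₀) ∪ ({√7} × [8/97, √7])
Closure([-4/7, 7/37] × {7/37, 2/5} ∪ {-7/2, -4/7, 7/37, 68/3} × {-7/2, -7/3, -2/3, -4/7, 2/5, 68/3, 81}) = ([-4/7, 7/37] × {7/37, 2/5}) ∪ ({-7/2, -4/7, 7/37, 68/3} × {-7/2, -7/3, -2/3, -4/7, 2/5, 68/3, 81})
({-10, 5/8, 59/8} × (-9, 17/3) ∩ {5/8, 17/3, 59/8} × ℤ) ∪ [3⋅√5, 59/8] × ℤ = ({5/8, 59/8} × {-8, -7, …, 5}) ∪ ([3⋅√5, 59/8] × ℤ)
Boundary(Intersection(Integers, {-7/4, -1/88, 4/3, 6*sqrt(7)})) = EmptySet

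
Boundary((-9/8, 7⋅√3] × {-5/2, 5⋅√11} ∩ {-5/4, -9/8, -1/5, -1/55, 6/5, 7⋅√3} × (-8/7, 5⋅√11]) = {-1/5, -1/55, 6/5, 7⋅√3} × {5⋅√11}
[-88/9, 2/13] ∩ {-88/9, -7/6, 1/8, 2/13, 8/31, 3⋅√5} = {-88/9, -7/6, 1/8, 2/13}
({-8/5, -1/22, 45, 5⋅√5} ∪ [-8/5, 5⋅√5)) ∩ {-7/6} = {-7/6}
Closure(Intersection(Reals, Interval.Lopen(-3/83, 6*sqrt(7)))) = Interval(-3/83, 6*sqrt(7))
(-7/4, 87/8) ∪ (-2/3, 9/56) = (-7/4, 87/8)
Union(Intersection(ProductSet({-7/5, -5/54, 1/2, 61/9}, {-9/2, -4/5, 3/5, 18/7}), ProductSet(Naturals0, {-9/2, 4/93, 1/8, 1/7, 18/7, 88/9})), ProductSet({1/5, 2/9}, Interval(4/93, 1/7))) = ProductSet({1/5, 2/9}, Interval(4/93, 1/7))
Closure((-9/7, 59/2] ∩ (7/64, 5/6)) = [7/64, 5/6]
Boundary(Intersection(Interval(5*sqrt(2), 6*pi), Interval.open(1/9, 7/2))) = EmptySet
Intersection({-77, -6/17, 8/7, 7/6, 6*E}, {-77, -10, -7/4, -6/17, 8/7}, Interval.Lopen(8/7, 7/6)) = EmptySet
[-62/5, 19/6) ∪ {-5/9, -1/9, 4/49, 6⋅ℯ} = [-62/5, 19/6) ∪ {6⋅ℯ}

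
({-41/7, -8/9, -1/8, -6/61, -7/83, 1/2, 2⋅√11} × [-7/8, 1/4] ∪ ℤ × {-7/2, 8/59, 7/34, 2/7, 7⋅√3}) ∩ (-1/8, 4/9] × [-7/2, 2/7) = ({-6/61, -7/83} × [-7/8, 1/4]) ∪ ({0} × {-7/2, 8/59, 7/34})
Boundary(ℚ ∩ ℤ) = ℤ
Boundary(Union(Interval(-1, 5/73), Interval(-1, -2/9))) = {-1, 5/73}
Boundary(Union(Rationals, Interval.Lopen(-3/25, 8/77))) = Union(Interval(-oo, -3/25), Interval(8/77, oo))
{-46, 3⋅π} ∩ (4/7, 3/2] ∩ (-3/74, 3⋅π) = ∅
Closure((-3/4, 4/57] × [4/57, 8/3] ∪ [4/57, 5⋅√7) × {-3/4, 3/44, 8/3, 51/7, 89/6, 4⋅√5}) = ([-3/4, 4/57] × [4/57, 8/3]) ∪ ([4/57, 5⋅√7] × {-3/4, 3/44, 8/3, 51/7, 89/6, 4⋅√5})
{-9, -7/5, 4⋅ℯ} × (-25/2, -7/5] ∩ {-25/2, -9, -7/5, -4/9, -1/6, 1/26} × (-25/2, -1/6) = {-9, -7/5} × (-25/2, -7/5]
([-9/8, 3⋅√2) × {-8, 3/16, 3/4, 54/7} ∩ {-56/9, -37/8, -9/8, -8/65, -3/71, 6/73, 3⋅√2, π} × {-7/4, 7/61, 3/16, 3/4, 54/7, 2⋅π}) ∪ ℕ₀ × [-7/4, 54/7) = (ℕ₀ × [-7/4, 54/7)) ∪ ({-9/8, -8/65, -3/71, 6/73, π} × {3/16, 3/4, 54/7})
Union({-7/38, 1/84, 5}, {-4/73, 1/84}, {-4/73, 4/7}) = {-7/38, -4/73, 1/84, 4/7, 5}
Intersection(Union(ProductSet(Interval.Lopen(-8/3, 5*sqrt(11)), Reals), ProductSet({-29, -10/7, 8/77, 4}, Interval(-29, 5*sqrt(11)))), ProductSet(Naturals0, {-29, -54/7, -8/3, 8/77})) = ProductSet(Range(0, 17, 1), {-29, -54/7, -8/3, 8/77})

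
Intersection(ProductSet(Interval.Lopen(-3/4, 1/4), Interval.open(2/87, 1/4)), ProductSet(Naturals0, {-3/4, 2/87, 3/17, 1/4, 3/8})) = ProductSet(Range(0, 1, 1), {3/17})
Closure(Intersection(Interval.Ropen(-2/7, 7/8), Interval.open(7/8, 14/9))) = EmptySet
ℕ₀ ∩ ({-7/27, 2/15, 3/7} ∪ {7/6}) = ∅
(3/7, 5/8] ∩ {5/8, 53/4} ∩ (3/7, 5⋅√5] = {5/8}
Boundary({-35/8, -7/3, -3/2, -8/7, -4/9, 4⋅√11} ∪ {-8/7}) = {-35/8, -7/3, -3/2, -8/7, -4/9, 4⋅√11}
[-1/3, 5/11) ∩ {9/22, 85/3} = {9/22}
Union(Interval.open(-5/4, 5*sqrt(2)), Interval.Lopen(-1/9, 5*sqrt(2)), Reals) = Interval(-oo, oo)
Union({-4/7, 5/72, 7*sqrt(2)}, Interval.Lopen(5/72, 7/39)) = Union({-4/7, 7*sqrt(2)}, Interval(5/72, 7/39))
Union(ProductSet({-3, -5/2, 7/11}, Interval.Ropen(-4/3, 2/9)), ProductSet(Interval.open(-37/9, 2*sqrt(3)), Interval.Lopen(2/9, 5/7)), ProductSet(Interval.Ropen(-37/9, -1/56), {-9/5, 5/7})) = Union(ProductSet({-3, -5/2, 7/11}, Interval.Ropen(-4/3, 2/9)), ProductSet(Interval.Ropen(-37/9, -1/56), {-9/5, 5/7}), ProductSet(Interval.open(-37/9, 2*sqrt(3)), Interval.Lopen(2/9, 5/7)))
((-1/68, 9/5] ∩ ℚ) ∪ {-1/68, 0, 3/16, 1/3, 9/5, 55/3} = {-1/68, 55/3} ∪ (ℚ ∩ (-1/68, 9/5])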